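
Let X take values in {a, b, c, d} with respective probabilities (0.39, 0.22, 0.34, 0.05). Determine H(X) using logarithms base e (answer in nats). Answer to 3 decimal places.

1.217 nats

H(X) = −Σ p·ln p.
  −(0.39)·ln(0.39) = 0.3672
  −(0.22)·ln(0.22) = 0.3331
  −(0.34)·ln(0.34) = 0.3668
  −(0.05)·ln(0.05) = 0.1498
Sum: 0.3672 + 0.3331 + 0.3668 + 0.1498 = 1.217 nats.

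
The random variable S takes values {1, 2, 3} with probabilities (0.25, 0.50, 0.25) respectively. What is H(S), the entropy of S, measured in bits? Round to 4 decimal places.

1.5000 bits

H(S) = −Σ p·log₂ p.
  −(0.25)·log₂(0.25) = 0.50000
  −(0.50)·log₂(0.50) = 0.50000
  −(0.25)·log₂(0.25) = 0.50000
Sum: 0.50000 + 0.50000 + 0.50000 = 1.5000 bits.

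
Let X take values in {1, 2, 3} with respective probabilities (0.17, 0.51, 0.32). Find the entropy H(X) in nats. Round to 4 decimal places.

H(X) = −Σ p·ln p.
  −(0.17)·ln(0.17) = 0.30123
  −(0.51)·ln(0.51) = 0.34341
  −(0.32)·ln(0.32) = 0.36462
Sum: 0.30123 + 0.34341 + 0.36462 = 1.0093 nats.

1.0093 nats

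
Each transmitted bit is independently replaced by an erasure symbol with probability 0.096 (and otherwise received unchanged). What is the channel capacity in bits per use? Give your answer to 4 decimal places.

Binary erasure channel: capacity C = 1 − ε.
C = 1 − 0.096 = 0.9040 bits per channel use.

0.9040 bits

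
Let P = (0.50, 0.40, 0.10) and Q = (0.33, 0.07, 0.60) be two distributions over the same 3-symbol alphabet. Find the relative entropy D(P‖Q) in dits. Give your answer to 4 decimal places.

0.3152 dits

D(P‖Q) = Σ p·log₁₀(p/q).
  0.50·log₁₀(0.50/0.33) = 0.09023
  0.40·log₁₀(0.40/0.07) = 0.30278
  0.10·log₁₀(0.10/0.60) = -0.07782
D(P‖Q) = 0.3152 dits.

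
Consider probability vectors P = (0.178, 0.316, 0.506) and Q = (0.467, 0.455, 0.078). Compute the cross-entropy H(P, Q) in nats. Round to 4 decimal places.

H(P,Q) = −Σ p·ln q.
  −0.178·ln(0.467) = 0.13553
  −0.316·ln(0.455) = 0.24884
  −0.506·ln(0.078) = 1.29083
H(P,Q) = 1.6752 nats.

1.6752 nats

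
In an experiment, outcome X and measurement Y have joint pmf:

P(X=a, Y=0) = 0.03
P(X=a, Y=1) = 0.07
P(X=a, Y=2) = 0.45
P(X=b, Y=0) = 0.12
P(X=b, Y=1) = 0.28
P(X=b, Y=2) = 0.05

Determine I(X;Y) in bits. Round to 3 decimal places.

Marginals: p(X) = (0.5500, 0.4500), p(Y) = (0.1500, 0.3500, 0.5000).
I(X;Y) = H(X) + H(Y) − H(X,Y).
H(X) = 0.9928, H(Y) = 1.4406, H(X,Y) = 2.0361.
I(X;Y) = 0.9928 + 1.4406 − 2.0361 = 0.397 bits.

0.397 bits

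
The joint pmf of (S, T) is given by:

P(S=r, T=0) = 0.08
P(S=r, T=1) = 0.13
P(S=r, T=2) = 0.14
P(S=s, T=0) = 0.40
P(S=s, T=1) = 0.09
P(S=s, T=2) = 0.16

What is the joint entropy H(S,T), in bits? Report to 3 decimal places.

2.336 bits

H(S,T) = −Σ p(x,y)·log₂ p(x,y) over all 6 cells.
  cell (r,0): −0.08·log₂0.08 = 0.2915
  cell (r,1): −0.13·log₂0.13 = 0.3826
  cell (r,2): −0.14·log₂0.14 = 0.3971
  cell (s,0): −0.40·log₂0.40 = 0.5288
  cell (s,1): −0.09·log₂0.09 = 0.3127
  cell (s,2): −0.16·log₂0.16 = 0.4230
Sum = 2.336 bits.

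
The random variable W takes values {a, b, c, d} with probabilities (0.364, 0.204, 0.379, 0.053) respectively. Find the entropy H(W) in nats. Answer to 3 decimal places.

H(W) = −Σ p·ln p.
  −(0.364)·ln(0.364) = 0.3679
  −(0.204)·ln(0.204) = 0.3243
  −(0.379)·ln(0.379) = 0.3677
  −(0.053)·ln(0.053) = 0.1557
Sum: 0.3679 + 0.3243 + 0.3677 + 0.1557 = 1.216 nats.

1.216 nats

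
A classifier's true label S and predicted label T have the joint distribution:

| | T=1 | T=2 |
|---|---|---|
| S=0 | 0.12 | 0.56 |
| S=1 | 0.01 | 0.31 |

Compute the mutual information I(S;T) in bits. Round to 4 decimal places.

Marginals: p(S) = (0.6800, 0.3200), p(T) = (0.1300, 0.8700).
I(S;T) = Σ p(x,y)·log₂[p(x,y)/(p(x)p(y))].
  (0,1): 0.12·log₂(1.3575) = 0.05291
  (0,2): 0.56·log₂(0.9466) = -0.04435
  (1,1): 0.01·log₂(0.2404) = -0.02057
  (1,2): 0.31·log₂(1.1135) = 0.04808
Sum = 0.0361 bits.

0.0361 bits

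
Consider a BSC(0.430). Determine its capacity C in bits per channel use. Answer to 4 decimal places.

0.0142 bits

Binary symmetric channel: C = 1 − h₂(ε) where h₂ is the binary entropy function.
h₂(0.430) = −0.430·log₂0.430 − 0.570·log₂0.570 = 0.9858.
C = 1 − 0.9858 = 0.0142 bits per channel use.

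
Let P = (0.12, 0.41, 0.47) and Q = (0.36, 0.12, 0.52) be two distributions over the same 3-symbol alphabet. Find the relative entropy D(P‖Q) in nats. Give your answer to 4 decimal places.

0.3244 nats

D(P‖Q) = Σ p·ln(p/q).
  0.12·ln(0.12/0.36) = -0.13183
  0.41·ln(0.41/0.12) = 0.50375
  0.47·ln(0.47/0.52) = -0.04752
D(P‖Q) = 0.3244 nats.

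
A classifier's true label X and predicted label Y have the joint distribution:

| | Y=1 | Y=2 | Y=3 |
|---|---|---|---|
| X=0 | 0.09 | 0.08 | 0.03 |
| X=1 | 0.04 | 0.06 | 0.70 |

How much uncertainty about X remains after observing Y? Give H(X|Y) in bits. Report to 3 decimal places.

0.434 bits

Marginals: p(X) = (0.2000, 0.8000), p(Y) = (0.1300, 0.1400, 0.7300).
H(X|Y) = Σ p(Y) · H(X|Y=·).
  Y=1: p=0.1300, H(X|Y=1) = 0.8905
  Y=2: p=0.1400, H(X|Y=2) = 0.9852
  Y=3: p=0.7300, H(X|Y=3) = 0.2473
Weighted sum = 0.434 bits.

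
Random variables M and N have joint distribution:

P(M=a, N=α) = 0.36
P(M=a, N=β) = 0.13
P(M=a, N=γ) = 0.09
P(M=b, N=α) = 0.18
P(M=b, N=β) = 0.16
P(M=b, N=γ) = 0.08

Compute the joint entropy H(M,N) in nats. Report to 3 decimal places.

1.654 nats

H(M,N) = −Σ p(x,y)·ln p(x,y) over all 6 cells.
  cell (a,α): −0.36·ln0.36 = 0.3678
  cell (a,β): −0.13·ln0.13 = 0.2652
  cell (a,γ): −0.09·ln0.09 = 0.2167
  cell (b,α): −0.18·ln0.18 = 0.3087
  cell (b,β): −0.16·ln0.16 = 0.2932
  cell (b,γ): −0.08·ln0.08 = 0.2021
Sum = 1.654 nats.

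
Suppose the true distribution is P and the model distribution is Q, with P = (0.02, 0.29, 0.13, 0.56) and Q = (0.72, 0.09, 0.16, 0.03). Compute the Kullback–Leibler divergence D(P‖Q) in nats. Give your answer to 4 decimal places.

1.8796 nats

D(P‖Q) = Σ p·ln(p/q).
  0.02·ln(0.02/0.72) = -0.07167
  0.29·ln(0.29/0.09) = 0.33932
  0.13·ln(0.13/0.16) = -0.02699
  0.56·ln(0.56/0.03) = 1.63897
D(P‖Q) = 1.8796 nats.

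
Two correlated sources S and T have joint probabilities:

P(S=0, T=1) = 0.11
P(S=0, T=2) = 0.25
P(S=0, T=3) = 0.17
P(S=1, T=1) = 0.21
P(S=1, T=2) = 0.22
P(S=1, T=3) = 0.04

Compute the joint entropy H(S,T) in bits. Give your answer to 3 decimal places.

H(S,T) = −Σ p(x,y)·log₂ p(x,y) over all 6 cells.
  cell (0,1): −0.11·log₂0.11 = 0.3503
  cell (0,2): −0.25·log₂0.25 = 0.5000
  cell (0,3): −0.17·log₂0.17 = 0.4346
  cell (1,1): −0.21·log₂0.21 = 0.4728
  cell (1,2): −0.22·log₂0.22 = 0.4806
  cell (1,3): −0.04·log₂0.04 = 0.1858
Sum = 2.424 bits.

2.424 bits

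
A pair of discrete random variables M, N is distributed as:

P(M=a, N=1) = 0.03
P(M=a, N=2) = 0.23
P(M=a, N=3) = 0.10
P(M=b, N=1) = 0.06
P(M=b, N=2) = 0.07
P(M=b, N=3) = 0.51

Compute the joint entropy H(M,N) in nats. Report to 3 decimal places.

1.372 nats

H(M,N) = −Σ p(x,y)·ln p(x,y) over all 6 cells.
  cell (a,1): −0.03·ln0.03 = 0.1052
  cell (a,2): −0.23·ln0.23 = 0.3380
  cell (a,3): −0.10·ln0.10 = 0.2303
  cell (b,1): −0.06·ln0.06 = 0.1688
  cell (b,2): −0.07·ln0.07 = 0.1861
  cell (b,3): −0.51·ln0.51 = 0.3434
Sum = 1.372 nats.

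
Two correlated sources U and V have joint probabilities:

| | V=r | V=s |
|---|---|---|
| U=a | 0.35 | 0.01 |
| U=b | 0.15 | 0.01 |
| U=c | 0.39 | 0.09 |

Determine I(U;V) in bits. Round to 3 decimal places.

0.046 bits

Marginals: p(U) = (0.3600, 0.1600, 0.4800), p(V) = (0.8900, 0.1100).
I(U;V) = Σ p(x,y)·log₂[p(x,y)/(p(x)p(y))].
  (a,r): 0.35·log₂(1.0924) = 0.0446
  (a,s): 0.01·log₂(0.2525) = -0.0199
  (b,r): 0.15·log₂(1.0534) = 0.0113
  (b,s): 0.01·log₂(0.5682) = -0.0082
  (c,r): 0.39·log₂(0.9129) = -0.0513
  (c,s): 0.09·log₂(1.7045) = 0.0692
Sum = 0.046 bits.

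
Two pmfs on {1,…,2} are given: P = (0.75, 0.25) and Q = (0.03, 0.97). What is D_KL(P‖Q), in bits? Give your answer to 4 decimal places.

D(P‖Q) = Σ p·log₂(p/q).
  0.75·log₂(0.75/0.03) = 3.48289
  0.25·log₂(0.25/0.97) = -0.48901
D(P‖Q) = 2.9939 bits.

2.9939 bits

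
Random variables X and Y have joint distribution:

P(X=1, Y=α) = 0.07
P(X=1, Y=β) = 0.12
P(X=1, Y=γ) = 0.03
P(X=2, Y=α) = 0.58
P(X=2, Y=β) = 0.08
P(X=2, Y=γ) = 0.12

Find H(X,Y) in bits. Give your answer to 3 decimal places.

H(X,Y) = −Σ p(x,y)·log₂ p(x,y) over all 6 cells.
  cell (1,α): −0.07·log₂0.07 = 0.2686
  cell (1,β): −0.12·log₂0.12 = 0.3671
  cell (1,γ): −0.03·log₂0.03 = 0.1518
  cell (2,α): −0.58·log₂0.58 = 0.4558
  cell (2,β): −0.08·log₂0.08 = 0.2915
  cell (2,γ): −0.12·log₂0.12 = 0.3671
Sum = 1.902 bits.

1.902 bits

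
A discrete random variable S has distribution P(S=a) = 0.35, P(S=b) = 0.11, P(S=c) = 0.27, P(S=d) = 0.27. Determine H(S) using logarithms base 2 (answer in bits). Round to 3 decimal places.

H(S) = −Σ p·log₂ p.
  −(0.35)·log₂(0.35) = 0.5301
  −(0.11)·log₂(0.11) = 0.3503
  −(0.27)·log₂(0.27) = 0.5100
  −(0.27)·log₂(0.27) = 0.5100
Sum: 0.5301 + 0.3503 + 0.5100 + 0.5100 = 1.900 bits.

1.900 bits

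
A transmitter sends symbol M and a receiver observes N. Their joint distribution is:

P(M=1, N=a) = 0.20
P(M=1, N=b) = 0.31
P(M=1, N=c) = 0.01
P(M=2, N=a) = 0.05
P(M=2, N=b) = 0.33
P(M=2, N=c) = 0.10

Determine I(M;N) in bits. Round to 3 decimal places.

Marginals: p(M) = (0.5200, 0.4800), p(N) = (0.2500, 0.6400, 0.1100).
I(M;N) = H(M) + H(N) − H(M,N).
H(M) = 0.9988, H(N) = 1.2624, H(M,N) = 2.1307.
I(M;N) = 0.9988 + 1.2624 − 2.1307 = 0.130 bits.

0.130 bits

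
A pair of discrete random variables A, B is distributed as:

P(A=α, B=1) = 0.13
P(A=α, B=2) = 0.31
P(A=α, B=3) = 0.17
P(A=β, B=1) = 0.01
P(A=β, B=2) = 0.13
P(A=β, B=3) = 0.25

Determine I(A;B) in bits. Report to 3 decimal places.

0.119 bits

Marginals: p(A) = (0.6100, 0.3900), p(B) = (0.1400, 0.4400, 0.4200).
I(A;B) = H(A) + H(B) − H(A,B).
H(A) = 0.9648, H(B) = 1.4439, H(A,B) = 2.2901.
I(A;B) = 0.9648 + 1.4439 − 2.2901 = 0.119 bits.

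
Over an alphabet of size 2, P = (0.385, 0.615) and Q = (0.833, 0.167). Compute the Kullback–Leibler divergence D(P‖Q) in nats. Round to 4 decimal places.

D(P‖Q) = Σ p·ln(p/q).
  0.385·ln(0.385/0.833) = -0.29714
  0.615·ln(0.615/0.167) = 0.80173
D(P‖Q) = 0.5046 nats.

0.5046 nats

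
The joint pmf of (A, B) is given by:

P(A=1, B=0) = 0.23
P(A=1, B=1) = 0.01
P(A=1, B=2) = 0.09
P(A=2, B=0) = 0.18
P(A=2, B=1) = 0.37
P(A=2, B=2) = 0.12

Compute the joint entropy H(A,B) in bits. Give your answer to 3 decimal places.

H(A,B) = −Σ p(x,y)·log₂ p(x,y) over all 6 cells.
  cell (1,0): −0.23·log₂0.23 = 0.4877
  cell (1,1): −0.01·log₂0.01 = 0.0664
  cell (1,2): −0.09·log₂0.09 = 0.3127
  cell (2,0): −0.18·log₂0.18 = 0.4453
  cell (2,1): −0.37·log₂0.37 = 0.5307
  cell (2,2): −0.12·log₂0.12 = 0.3671
Sum = 2.210 bits.

2.210 bits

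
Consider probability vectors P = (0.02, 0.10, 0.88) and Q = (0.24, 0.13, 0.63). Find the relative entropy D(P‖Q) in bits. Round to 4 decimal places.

D(P‖Q) = Σ p·log₂(p/q).
  0.02·log₂(0.02/0.24) = -0.07170
  0.10·log₂(0.10/0.13) = -0.03785
  0.88·log₂(0.88/0.63) = 0.42429
D(P‖Q) = 0.3147 bits.

0.3147 bits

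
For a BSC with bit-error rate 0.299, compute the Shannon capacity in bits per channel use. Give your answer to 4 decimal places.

0.1199 bits

Binary symmetric channel: C = 1 − h₂(ε) where h₂ is the binary entropy function.
h₂(0.299) = −0.299·log₂0.299 − 0.701·log₂0.701 = 0.8801.
C = 1 − 0.8801 = 0.1199 bits per channel use.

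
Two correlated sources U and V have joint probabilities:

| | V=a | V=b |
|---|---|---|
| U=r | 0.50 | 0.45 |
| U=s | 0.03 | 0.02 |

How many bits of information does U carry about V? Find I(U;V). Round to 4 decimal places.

0.0008 bits

Marginals: p(U) = (0.9500, 0.0500), p(V) = (0.5300, 0.4700).
I(U;V) = Σ p(x,y)·log₂[p(x,y)/(p(x)p(y))].
  (r,a): 0.50·log₂(0.9930) = -0.00503
  (r,b): 0.45·log₂(1.0078) = 0.00507
  (s,a): 0.03·log₂(1.1321) = 0.00537
  (s,b): 0.02·log₂(0.8511) = -0.00465
Sum = 0.0008 bits.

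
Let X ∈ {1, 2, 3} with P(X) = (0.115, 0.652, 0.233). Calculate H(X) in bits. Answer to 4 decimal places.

H(X) = −Σ p·log₂ p.
  −(0.115)·log₂(0.115) = 0.35883
  −(0.652)·log₂(0.652) = 0.40232
  −(0.233)·log₂(0.233) = 0.48967
Sum: 0.35883 + 0.40232 + 0.48967 = 1.2508 bits.

1.2508 bits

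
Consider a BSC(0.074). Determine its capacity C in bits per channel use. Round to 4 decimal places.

Binary symmetric channel: C = 1 − h₂(ε) where h₂ is the binary entropy function.
h₂(0.074) = −0.074·log₂0.074 − 0.926·log₂0.926 = 0.3807.
C = 1 − 0.3807 = 0.6193 bits per channel use.

0.6193 bits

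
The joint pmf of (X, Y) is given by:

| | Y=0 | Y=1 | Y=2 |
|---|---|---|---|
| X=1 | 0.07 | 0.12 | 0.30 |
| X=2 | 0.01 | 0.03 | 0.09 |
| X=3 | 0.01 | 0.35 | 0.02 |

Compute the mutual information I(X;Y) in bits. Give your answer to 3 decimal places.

0.360 bits

Marginals: p(X) = (0.4900, 0.1300, 0.3800), p(Y) = (0.0900, 0.5000, 0.4100).
I(X;Y) = H(X) + H(Y) − H(X,Y).
H(X) = 1.4174, H(Y) = 1.3400, H(X,Y) = 2.3970.
I(X;Y) = 1.4174 + 1.3400 − 2.3970 = 0.360 bits.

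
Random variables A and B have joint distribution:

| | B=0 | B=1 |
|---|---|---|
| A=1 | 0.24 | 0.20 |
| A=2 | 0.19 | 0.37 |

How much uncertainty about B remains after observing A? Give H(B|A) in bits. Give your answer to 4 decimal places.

Marginals: p(A) = (0.4400, 0.5600), p(B) = (0.4300, 0.5700).
H(B|A) = Σ p(A) · H(B|A=·).
  A=1: p=0.4400, H(B|A=1) = 0.9940
  A=2: p=0.5600, H(B|A=2) = 0.9241
Weighted sum = 0.9549 bits.

0.9549 bits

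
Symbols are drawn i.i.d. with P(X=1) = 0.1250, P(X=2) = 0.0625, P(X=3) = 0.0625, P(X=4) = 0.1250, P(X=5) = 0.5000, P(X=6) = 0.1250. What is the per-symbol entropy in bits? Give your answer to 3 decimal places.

H(X) = −Σ p·log₂ p.
  −(0.1250)·log₂(0.1250) = 0.3750
  −(0.0625)·log₂(0.0625) = 0.2500
  −(0.0625)·log₂(0.0625) = 0.2500
  −(0.1250)·log₂(0.1250) = 0.3750
  −(0.5000)·log₂(0.5000) = 0.5000
  −(0.1250)·log₂(0.1250) = 0.3750
Sum: 0.3750 + 0.2500 + 0.2500 + 0.3750 + 0.5000 + 0.3750 = 2.125 bits.

2.125 bits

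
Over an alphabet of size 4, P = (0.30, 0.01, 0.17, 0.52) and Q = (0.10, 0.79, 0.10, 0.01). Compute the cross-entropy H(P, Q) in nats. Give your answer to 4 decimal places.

H(P,Q) = −Σ p·ln q.
  −0.30·ln(0.10) = 0.69078
  −0.01·ln(0.79) = 0.00236
  −0.17·ln(0.10) = 0.39144
  −0.52·ln(0.01) = 2.39469
H(P,Q) = 3.4793 nats.

3.4793 nats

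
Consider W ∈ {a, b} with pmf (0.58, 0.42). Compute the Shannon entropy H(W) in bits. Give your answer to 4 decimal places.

H(W) = −Σ p·log₂ p.
  −(0.58)·log₂(0.58) = 0.45581
  −(0.42)·log₂(0.42) = 0.52565
Sum: 0.45581 + 0.52565 = 0.9815 bits.

0.9815 bits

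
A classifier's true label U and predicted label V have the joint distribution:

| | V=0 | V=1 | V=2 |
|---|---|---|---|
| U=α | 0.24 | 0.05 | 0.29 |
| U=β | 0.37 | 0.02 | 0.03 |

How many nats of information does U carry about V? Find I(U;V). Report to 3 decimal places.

0.130 nats

Marginals: p(U) = (0.5800, 0.4200), p(V) = (0.6100, 0.0700, 0.3200).
I(U;V) = Σ p(x,y)·ln[p(x,y)/(p(x)p(y))].
  (α,0): 0.24·ln(0.6783) = -0.0931
  (α,1): 0.05·ln(1.2315) = 0.0104
  (α,2): 0.29·ln(1.5625) = 0.1294
  (β,0): 0.37·ln(1.4442) = 0.1360
  (β,1): 0.02·ln(0.6803) = -0.0077
  (β,2): 0.03·ln(0.2232) = -0.0450
Sum = 0.130 nats.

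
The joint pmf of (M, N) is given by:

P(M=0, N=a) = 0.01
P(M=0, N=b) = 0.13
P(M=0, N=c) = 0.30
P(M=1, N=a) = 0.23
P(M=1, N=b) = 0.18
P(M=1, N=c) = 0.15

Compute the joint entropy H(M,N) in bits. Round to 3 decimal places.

2.314 bits

H(M,N) = −Σ p(x,y)·log₂ p(x,y) over all 6 cells.
  cell (0,a): −0.01·log₂0.01 = 0.0664
  cell (0,b): −0.13·log₂0.13 = 0.3826
  cell (0,c): −0.30·log₂0.30 = 0.5211
  cell (1,a): −0.23·log₂0.23 = 0.4877
  cell (1,b): −0.18·log₂0.18 = 0.4453
  cell (1,c): −0.15·log₂0.15 = 0.4105
Sum = 2.314 bits.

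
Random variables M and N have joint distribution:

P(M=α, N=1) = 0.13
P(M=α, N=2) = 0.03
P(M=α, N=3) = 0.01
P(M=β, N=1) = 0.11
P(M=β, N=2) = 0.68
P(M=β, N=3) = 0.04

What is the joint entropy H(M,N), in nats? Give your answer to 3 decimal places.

1.050 nats

H(M,N) = −Σ p(x,y)·ln p(x,y) over all 6 cells.
  cell (α,1): −0.13·ln0.13 = 0.2652
  cell (α,2): −0.03·ln0.03 = 0.1052
  cell (α,3): −0.01·ln0.01 = 0.0461
  cell (β,1): −0.11·ln0.11 = 0.2428
  cell (β,2): −0.68·ln0.68 = 0.2623
  cell (β,3): −0.04·ln0.04 = 0.1288
Sum = 1.050 nats.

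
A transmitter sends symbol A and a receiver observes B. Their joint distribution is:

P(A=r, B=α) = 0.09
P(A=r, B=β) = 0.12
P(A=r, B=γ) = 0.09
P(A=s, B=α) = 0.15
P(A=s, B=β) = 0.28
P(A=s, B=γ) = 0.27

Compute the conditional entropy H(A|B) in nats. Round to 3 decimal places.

Marginals: p(A) = (0.3000, 0.7000), p(B) = (0.2400, 0.4000, 0.3600).
H(A|B) = Σ p(B) · H(A|B=·).
  B=α: p=0.2400, H(A|B=α) = 0.6616
  B=β: p=0.4000, H(A|B=β) = 0.6109
  B=γ: p=0.3600, H(A|B=γ) = 0.5623
Weighted sum = 0.606 nats.

0.606 nats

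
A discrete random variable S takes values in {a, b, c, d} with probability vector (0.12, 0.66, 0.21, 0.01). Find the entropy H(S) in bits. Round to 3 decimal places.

H(S) = −Σ p·log₂ p.
  −(0.12)·log₂(0.12) = 0.3671
  −(0.66)·log₂(0.66) = 0.3956
  −(0.21)·log₂(0.21) = 0.4728
  −(0.01)·log₂(0.01) = 0.0664
Sum: 0.3671 + 0.3956 + 0.4728 + 0.0664 = 1.302 bits.

1.302 bits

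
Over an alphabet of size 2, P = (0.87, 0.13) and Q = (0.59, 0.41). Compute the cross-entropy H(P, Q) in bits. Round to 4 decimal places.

0.8295 bits

H(P,Q) = −Σ p·log₂ q.
  −0.87·log₂(0.59) = 0.66226
  −0.13·log₂(0.41) = 0.16722
H(P,Q) = 0.8295 bits.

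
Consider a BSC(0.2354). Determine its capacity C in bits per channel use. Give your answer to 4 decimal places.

Binary symmetric channel: C = 1 − h₂(ε) where h₂ is the binary entropy function.
h₂(0.2354) = −0.2354·log₂0.2354 − 0.7646·log₂0.7646 = 0.7873.
C = 1 − 0.7873 = 0.2127 bits per channel use.

0.2127 bits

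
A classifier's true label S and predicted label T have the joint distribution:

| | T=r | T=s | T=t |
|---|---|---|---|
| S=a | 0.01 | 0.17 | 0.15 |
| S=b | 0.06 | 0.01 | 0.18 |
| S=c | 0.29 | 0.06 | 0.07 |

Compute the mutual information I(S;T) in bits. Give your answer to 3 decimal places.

0.410 bits

Marginals: p(S) = (0.3300, 0.2500, 0.4200), p(T) = (0.3600, 0.2400, 0.4000).
I(S;T) = Σ p(x,y)·log₂[p(x,y)/(p(x)p(y))].
  (a,r): 0.01·log₂(0.0842) = -0.0357
  (a,s): 0.17·log₂(2.1465) = 0.1873
  (a,t): 0.15·log₂(1.1364) = 0.0277
  (b,r): 0.06·log₂(0.6667) = -0.0351
  (b,s): 0.01·log₂(0.1667) = -0.0258
  (b,t): 0.18·log₂(1.8000) = 0.1526
  (c,r): 0.29·log₂(1.9180) = 0.2725
  (c,s): 0.06·log₂(0.5952) = -0.0449
  (c,t): 0.07·log₂(0.4167) = -0.0884
Sum = 0.410 bits.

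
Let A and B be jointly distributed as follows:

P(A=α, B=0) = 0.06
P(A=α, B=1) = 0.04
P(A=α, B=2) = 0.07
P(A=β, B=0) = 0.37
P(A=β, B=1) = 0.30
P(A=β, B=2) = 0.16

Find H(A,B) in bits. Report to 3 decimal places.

2.173 bits

H(A,B) = −Σ p(x,y)·log₂ p(x,y) over all 6 cells.
  cell (α,0): −0.06·log₂0.06 = 0.2435
  cell (α,1): −0.04·log₂0.04 = 0.1858
  cell (α,2): −0.07·log₂0.07 = 0.2686
  cell (β,0): −0.37·log₂0.37 = 0.5307
  cell (β,1): −0.30·log₂0.30 = 0.5211
  cell (β,2): −0.16·log₂0.16 = 0.4230
Sum = 2.173 bits.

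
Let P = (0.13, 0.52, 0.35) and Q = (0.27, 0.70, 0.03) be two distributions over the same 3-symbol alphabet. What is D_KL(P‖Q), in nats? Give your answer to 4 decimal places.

D(P‖Q) = Σ p·ln(p/q).
  0.13·ln(0.13/0.27) = -0.09502
  0.52·ln(0.52/0.70) = -0.15457
  0.35·ln(0.35/0.03) = 0.85986
D(P‖Q) = 0.6103 nats.

0.6103 nats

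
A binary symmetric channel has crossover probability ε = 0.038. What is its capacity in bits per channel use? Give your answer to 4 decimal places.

0.7670 bits

Binary symmetric channel: C = 1 − h₂(ε) where h₂ is the binary entropy function.
h₂(0.038) = −0.038·log₂0.038 − 0.962·log₂0.962 = 0.2330.
C = 1 − 0.2330 = 0.7670 bits per channel use.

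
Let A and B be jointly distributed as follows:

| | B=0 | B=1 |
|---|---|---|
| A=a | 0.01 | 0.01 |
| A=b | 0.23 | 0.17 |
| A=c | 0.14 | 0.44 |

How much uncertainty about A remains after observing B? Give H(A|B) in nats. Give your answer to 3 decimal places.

Chain rule: H(A|B) = H(A,B) − H(B).
Marginals: p(A) = (0.0200, 0.4000, 0.5800), p(B) = (0.3800, 0.6200).
H(A,B) = 1.3678 nats; H(B) = 0.6641 nats.
H(A|B) = 1.3678 − 0.6641 = 0.704 nats.

0.704 nats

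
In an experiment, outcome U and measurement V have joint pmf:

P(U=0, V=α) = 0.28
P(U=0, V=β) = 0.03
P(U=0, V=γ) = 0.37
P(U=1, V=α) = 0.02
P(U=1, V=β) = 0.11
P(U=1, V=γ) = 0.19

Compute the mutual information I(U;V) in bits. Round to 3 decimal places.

0.176 bits

Marginals: p(U) = (0.6800, 0.3200), p(V) = (0.3000, 0.1400, 0.5600).
I(U;V) = H(U) + H(V) − H(U,V).
H(U) = 0.9044, H(V) = 1.3866, H(U,V) = 2.1151.
I(U;V) = 0.9044 + 1.3866 − 2.1151 = 0.176 bits.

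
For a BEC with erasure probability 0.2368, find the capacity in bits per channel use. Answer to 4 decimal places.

Binary erasure channel: capacity C = 1 − ε.
C = 1 − 0.2368 = 0.7632 bits per channel use.

0.7632 bits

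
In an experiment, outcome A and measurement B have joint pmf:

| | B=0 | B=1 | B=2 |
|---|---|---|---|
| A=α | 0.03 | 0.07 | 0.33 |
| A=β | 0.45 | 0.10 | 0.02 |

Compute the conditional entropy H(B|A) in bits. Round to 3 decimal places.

0.926 bits

Marginals: p(A) = (0.4300, 0.5700), p(B) = (0.4800, 0.1700, 0.3500).
H(B|A) = Σ p(A) · H(B|A=·).
  A=α: p=0.4300, H(B|A=α) = 0.9874
  A=β: p=0.5700, H(B|A=β) = 0.8793
Weighted sum = 0.926 bits.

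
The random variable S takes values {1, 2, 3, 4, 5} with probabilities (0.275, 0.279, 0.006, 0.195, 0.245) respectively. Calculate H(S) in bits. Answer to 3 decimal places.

2.027 bits

H(S) = −Σ p·log₂ p.
  −(0.275)·log₂(0.275) = 0.5122
  −(0.279)·log₂(0.279) = 0.5138
  −(0.006)·log₂(0.006) = 0.0443
  −(0.195)·log₂(0.195) = 0.4599
  −(0.245)·log₂(0.245) = 0.4971
Sum: 0.5122 + 0.5138 + 0.0443 + 0.4599 + 0.4971 = 2.027 bits.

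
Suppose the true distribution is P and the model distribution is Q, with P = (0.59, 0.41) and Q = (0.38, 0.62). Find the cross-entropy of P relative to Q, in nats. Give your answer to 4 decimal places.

H(P,Q) = −Σ p·ln q.
  −0.59·ln(0.38) = 0.57087
  −0.41·ln(0.62) = 0.19599
H(P,Q) = 0.7669 nats.

0.7669 nats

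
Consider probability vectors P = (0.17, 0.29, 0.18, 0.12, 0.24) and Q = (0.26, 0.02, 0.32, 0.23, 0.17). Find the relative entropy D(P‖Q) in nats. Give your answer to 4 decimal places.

D(P‖Q) = Σ p·ln(p/q).
  0.17·ln(0.17/0.26) = -0.07223
  0.29·ln(0.29/0.02) = 0.77550
  0.18·ln(0.18/0.32) = -0.10357
  0.12·ln(0.12/0.23) = -0.07807
  0.24·ln(0.24/0.17) = 0.08276
D(P‖Q) = 0.6044 nats.

0.6044 nats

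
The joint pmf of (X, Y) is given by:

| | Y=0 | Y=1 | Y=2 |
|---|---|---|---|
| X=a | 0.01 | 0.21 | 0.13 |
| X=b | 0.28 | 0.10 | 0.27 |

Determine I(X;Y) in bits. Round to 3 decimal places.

Marginals: p(X) = (0.3500, 0.6500), p(Y) = (0.2900, 0.3100, 0.4000).
I(X;Y) = H(X) + H(Y) − H(X,Y).
H(X) = 0.9341, H(Y) = 1.5705, H(X,Y) = 2.2783.
I(X;Y) = 0.9341 + 1.5705 − 2.2783 = 0.226 bits.

0.226 bits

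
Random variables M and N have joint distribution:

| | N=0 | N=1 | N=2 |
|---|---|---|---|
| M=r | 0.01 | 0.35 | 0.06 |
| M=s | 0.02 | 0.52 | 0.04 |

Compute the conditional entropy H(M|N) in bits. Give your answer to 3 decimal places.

0.971 bits

Marginals: p(M) = (0.4200, 0.5800), p(N) = (0.0300, 0.8700, 0.1000).
H(M|N) = Σ p(N) · H(M|N=·).
  N=0: p=0.0300, H(M|N=0) = 0.9183
  N=1: p=0.8700, H(M|N=1) = 0.9723
  N=2: p=0.1000, H(M|N=2) = 0.9710
Weighted sum = 0.971 bits.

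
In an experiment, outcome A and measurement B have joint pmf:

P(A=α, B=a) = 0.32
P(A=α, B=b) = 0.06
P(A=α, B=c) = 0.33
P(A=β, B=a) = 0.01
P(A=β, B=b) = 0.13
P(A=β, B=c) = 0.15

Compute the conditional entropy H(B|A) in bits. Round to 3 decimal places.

Marginals: p(A) = (0.7100, 0.2900), p(B) = (0.3300, 0.1900, 0.4800).
H(B|A) = Σ p(A) · H(B|A=·).
  A=α: p=0.7100, H(B|A=α) = 1.3332
  A=β: p=0.2900, H(B|A=β) = 1.1784
Weighted sum = 1.288 bits.

1.288 bits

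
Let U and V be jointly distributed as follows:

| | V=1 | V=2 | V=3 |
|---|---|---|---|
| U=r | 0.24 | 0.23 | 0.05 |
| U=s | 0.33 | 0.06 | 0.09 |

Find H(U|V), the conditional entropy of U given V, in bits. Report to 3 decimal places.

0.905 bits

Marginals: p(U) = (0.5200, 0.4800), p(V) = (0.5700, 0.2900, 0.1400).
H(U|V) = Σ p(V) · H(U|V=·).
  V=1: p=0.5700, H(U|V=1) = 0.9819
  V=2: p=0.2900, H(U|V=2) = 0.7355
  V=3: p=0.1400, H(U|V=3) = 0.9403
Weighted sum = 0.905 bits.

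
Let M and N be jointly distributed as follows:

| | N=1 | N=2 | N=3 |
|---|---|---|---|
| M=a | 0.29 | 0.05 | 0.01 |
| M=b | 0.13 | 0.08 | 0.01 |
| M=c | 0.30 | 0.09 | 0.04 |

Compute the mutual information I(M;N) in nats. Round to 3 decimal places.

Marginals: p(M) = (0.3500, 0.2200, 0.4300), p(N) = (0.7200, 0.2200, 0.0600).
I(M;N) = H(M) + H(N) − H(M,N).
H(M) = 1.0635, H(N) = 0.7384, H(M,N) = 1.7748.
I(M;N) = 1.0635 + 0.7384 − 1.7748 = 0.027 nats.

0.027 nats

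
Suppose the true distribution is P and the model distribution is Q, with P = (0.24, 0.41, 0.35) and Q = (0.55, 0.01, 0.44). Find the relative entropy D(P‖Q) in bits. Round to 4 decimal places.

D(P‖Q) = Σ p·log₂(p/q).
  0.24·log₂(0.24/0.55) = -0.28714
  0.41·log₂(0.41/0.01) = 2.19660
  0.35·log₂(0.35/0.44) = -0.11555
D(P‖Q) = 1.7939 bits.

1.7939 bits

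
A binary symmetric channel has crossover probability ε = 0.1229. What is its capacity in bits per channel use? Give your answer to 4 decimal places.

Binary symmetric channel: C = 1 − h₂(ε) where h₂ is the binary entropy function.
h₂(0.1229) = −0.1229·log₂0.1229 − 0.8771·log₂0.8771 = 0.5376.
C = 1 − 0.5376 = 0.4624 bits per channel use.

0.4624 bits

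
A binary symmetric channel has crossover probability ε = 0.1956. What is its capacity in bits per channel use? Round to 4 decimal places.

0.2870 bits

Binary symmetric channel: C = 1 − h₂(ε) where h₂ is the binary entropy function.
h₂(0.1956) = −0.1956·log₂0.1956 − 0.8044·log₂0.8044 = 0.7130.
C = 1 − 0.7130 = 0.2870 bits per channel use.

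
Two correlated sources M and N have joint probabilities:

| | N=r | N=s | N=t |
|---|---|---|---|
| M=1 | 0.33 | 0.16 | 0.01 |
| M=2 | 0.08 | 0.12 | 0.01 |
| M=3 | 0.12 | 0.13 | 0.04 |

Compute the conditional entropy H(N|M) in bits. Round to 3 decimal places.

1.187 bits

Marginals: p(M) = (0.5000, 0.2100, 0.2900), p(N) = (0.5300, 0.4100, 0.0600).
H(N|M) = Σ p(M) · H(N|M=·).
  M=1: p=0.5000, H(N|M=1) = 1.0346
  M=2: p=0.2100, H(N|M=2) = 1.2009
  M=3: p=0.2900, H(N|M=3) = 1.4399
Weighted sum = 1.187 bits.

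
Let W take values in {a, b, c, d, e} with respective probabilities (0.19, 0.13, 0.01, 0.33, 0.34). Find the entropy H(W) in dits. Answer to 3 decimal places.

H(W) = −Σ p·log₁₀ p.
  −(0.19)·log₁₀(0.19) = 0.1370
  −(0.13)·log₁₀(0.13) = 0.1152
  −(0.01)·log₁₀(0.01) = 0.0200
  −(0.33)·log₁₀(0.33) = 0.1589
  −(0.34)·log₁₀(0.34) = 0.1593
Sum: 0.1370 + 0.1152 + 0.0200 + 0.1589 + 0.1593 = 0.590 dits.

0.590 dits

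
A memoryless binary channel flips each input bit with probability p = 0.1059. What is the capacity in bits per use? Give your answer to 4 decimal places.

Binary symmetric channel: C = 1 − h₂(ε) where h₂ is the binary entropy function.
h₂(0.1059) = −0.1059·log₂0.1059 − 0.8941·log₂0.8941 = 0.4874.
C = 1 − 0.4874 = 0.5126 bits per channel use.

0.5126 bits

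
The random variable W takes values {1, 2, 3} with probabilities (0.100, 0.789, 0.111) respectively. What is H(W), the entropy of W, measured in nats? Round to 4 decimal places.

0.6612 nats

H(W) = −Σ p·ln p.
  −(0.100)·ln(0.100) = 0.23026
  −(0.789)·ln(0.789) = 0.18698
  −(0.111)·ln(0.111) = 0.24400
Sum: 0.23026 + 0.18698 + 0.24400 = 0.6612 nats.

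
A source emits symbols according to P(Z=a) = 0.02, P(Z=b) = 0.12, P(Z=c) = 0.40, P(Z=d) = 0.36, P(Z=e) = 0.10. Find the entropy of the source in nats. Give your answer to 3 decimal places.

1.297 nats

H(Z) = −Σ p·ln p.
  −(0.02)·ln(0.02) = 0.0782
  −(0.12)·ln(0.12) = 0.2544
  −(0.40)·ln(0.40) = 0.3665
  −(0.36)·ln(0.36) = 0.3678
  −(0.10)·ln(0.10) = 0.2303
Sum: 0.0782 + 0.2544 + 0.3665 + 0.3678 + 0.2303 = 1.297 nats.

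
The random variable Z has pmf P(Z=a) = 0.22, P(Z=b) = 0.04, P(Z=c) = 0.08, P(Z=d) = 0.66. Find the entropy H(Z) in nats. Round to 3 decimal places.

0.938 nats

H(Z) = −Σ p·ln p.
  −(0.22)·ln(0.22) = 0.3331
  −(0.04)·ln(0.04) = 0.1288
  −(0.08)·ln(0.08) = 0.2021
  −(0.66)·ln(0.66) = 0.2742
Sum: 0.3331 + 0.1288 + 0.2021 + 0.2742 = 0.938 nats.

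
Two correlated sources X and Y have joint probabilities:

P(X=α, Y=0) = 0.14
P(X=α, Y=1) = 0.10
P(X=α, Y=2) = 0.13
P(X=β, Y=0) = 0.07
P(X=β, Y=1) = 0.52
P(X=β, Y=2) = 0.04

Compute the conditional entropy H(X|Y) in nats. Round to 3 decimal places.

Marginals: p(X) = (0.3700, 0.6300), p(Y) = (0.2100, 0.6200, 0.1700).
H(X|Y) = Σ p(Y) · H(X|Y=·).
  Y=0: p=0.2100, H(X|Y=0) = 0.6365
  Y=1: p=0.6200, H(X|Y=1) = 0.4418
  Y=2: p=0.1700, H(X|Y=2) = 0.5456
Weighted sum = 0.500 nats.

0.500 nats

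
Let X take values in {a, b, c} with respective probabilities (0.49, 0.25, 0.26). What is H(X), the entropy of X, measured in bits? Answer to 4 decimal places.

H(X) = −Σ p·log₂ p.
  −(0.49)·log₂(0.49) = 0.50428
  −(0.25)·log₂(0.25) = 0.50000
  −(0.26)·log₂(0.26) = 0.50529
Sum: 0.50428 + 0.50000 + 0.50529 = 1.5096 bits.

1.5096 bits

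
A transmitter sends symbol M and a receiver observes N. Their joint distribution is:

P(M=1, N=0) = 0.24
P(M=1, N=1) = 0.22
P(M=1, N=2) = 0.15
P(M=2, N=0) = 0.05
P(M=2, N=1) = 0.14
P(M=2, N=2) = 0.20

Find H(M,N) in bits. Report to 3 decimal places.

2.463 bits

H(M,N) = −Σ p(x,y)·log₂ p(x,y) over all 6 cells.
  cell (1,0): −0.24·log₂0.24 = 0.4941
  cell (1,1): −0.22·log₂0.22 = 0.4806
  cell (1,2): −0.15·log₂0.15 = 0.4105
  cell (2,0): −0.05·log₂0.05 = 0.2161
  cell (2,1): −0.14·log₂0.14 = 0.3971
  cell (2,2): −0.20·log₂0.20 = 0.4644
Sum = 2.463 bits.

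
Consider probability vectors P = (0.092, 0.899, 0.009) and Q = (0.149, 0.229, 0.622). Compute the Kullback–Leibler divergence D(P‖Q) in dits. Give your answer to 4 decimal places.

D(P‖Q) = Σ p·log₁₀(p/q).
  0.092·log₁₀(0.092/0.149) = -0.01926
  0.899·log₁₀(0.899/0.229) = 0.53394
  0.009·log₁₀(0.009/0.622) = -0.01656
D(P‖Q) = 0.4981 dits.

0.4981 dits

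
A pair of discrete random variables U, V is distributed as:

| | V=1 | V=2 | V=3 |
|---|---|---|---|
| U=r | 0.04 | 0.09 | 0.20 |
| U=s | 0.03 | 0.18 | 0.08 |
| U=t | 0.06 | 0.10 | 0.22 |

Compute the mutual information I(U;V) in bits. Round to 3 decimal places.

0.082 bits

Marginals: p(U) = (0.3300, 0.2900, 0.3800), p(V) = (0.1300, 0.3700, 0.5000).
I(U;V) = H(U) + H(V) − H(U,V).
H(U) = 1.5762, H(V) = 1.4134, H(U,V) = 2.9077.
I(U;V) = 1.5762 + 1.4134 − 2.9077 = 0.082 bits.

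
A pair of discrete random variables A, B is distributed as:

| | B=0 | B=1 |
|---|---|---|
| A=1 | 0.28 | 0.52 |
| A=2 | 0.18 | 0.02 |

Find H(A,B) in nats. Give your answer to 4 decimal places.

1.0834 nats

H(A,B) = −Σ p(x,y)·ln p(x,y) over all 4 cells.
  cell (1,0): −0.28·ln0.28 = 0.35643
  cell (1,1): −0.52·ln0.52 = 0.34004
  cell (2,0): −0.18·ln0.18 = 0.30866
  cell (2,1): −0.02·ln0.02 = 0.07824
Sum = 1.0834 nats.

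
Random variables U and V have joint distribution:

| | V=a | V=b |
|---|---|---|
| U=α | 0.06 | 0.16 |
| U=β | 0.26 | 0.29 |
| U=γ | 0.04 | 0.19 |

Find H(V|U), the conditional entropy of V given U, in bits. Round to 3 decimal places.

Marginals: p(U) = (0.2200, 0.5500, 0.2300), p(V) = (0.3600, 0.6400).
H(V|U) = Σ p(U) · H(V|U=·).
  U=α: p=0.2200, H(V|U=α) = 0.8454
  U=β: p=0.5500, H(V|U=β) = 0.9979
  U=γ: p=0.2300, H(V|U=γ) = 0.6666
Weighted sum = 0.888 bits.

0.888 bits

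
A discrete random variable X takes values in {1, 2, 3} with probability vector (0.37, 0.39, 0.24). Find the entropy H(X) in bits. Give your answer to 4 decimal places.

H(X) = −Σ p·log₂ p.
  −(0.37)·log₂(0.37) = 0.53073
  −(0.39)·log₂(0.39) = 0.52980
  −(0.24)·log₂(0.24) = 0.49413
Sum: 0.53073 + 0.52980 + 0.49413 = 1.5547 bits.

1.5547 bits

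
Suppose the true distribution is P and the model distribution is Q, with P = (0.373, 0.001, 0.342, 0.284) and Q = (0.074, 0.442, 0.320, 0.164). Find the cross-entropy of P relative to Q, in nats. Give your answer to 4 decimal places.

H(P,Q) = −Σ p·ln q.
  −0.373·ln(0.074) = 0.97118
  −0.001·ln(0.442) = 0.00082
  −0.342·ln(0.320) = 0.38969
  −0.284·ln(0.164) = 0.51344
H(P,Q) = 1.8751 nats.

1.8751 nats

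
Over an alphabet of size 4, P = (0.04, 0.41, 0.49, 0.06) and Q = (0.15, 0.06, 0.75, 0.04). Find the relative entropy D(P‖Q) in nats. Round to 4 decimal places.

D(P‖Q) = Σ p·ln(p/q).
  0.04·ln(0.04/0.15) = -0.05287
  0.41·ln(0.41/0.06) = 0.78794
  0.49·ln(0.49/0.75) = -0.20858
  0.06·ln(0.06/0.04) = 0.02433
D(P‖Q) = 0.5508 nats.

0.5508 nats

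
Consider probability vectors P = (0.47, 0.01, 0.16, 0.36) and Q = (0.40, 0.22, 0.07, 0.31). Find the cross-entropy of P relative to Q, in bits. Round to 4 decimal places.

H(P,Q) = −Σ p·log₂ q.
  −0.47·log₂(0.40) = 0.62131
  −0.01·log₂(0.22) = 0.02184
  −0.16·log₂(0.07) = 0.61384
  −0.36·log₂(0.31) = 0.60828
H(P,Q) = 1.8653 bits.

1.8653 bits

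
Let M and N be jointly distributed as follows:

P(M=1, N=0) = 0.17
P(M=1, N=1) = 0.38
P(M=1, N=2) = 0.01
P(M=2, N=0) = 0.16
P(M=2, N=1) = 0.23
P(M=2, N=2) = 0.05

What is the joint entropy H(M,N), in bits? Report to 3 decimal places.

H(M,N) = −Σ p(x,y)·log₂ p(x,y) over all 6 cells.
  cell (1,0): −0.17·log₂0.17 = 0.4346
  cell (1,1): −0.38·log₂0.38 = 0.5305
  cell (1,2): −0.01·log₂0.01 = 0.0664
  cell (2,0): −0.16·log₂0.16 = 0.4230
  cell (2,1): −0.23·log₂0.23 = 0.4877
  cell (2,2): −0.05·log₂0.05 = 0.2161
Sum = 2.158 bits.

2.158 bits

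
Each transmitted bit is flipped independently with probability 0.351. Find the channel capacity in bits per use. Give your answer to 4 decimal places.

Binary symmetric channel: C = 1 − h₂(ε) where h₂ is the binary entropy function.
h₂(0.351) = −0.351·log₂0.351 − 0.649·log₂0.649 = 0.9350.
C = 1 − 0.9350 = 0.0650 bits per channel use.

0.0650 bits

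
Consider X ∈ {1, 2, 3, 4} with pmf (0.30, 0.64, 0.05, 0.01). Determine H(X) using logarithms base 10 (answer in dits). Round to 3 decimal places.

0.366 dits

H(X) = −Σ p·log₁₀ p.
  −(0.30)·log₁₀(0.30) = 0.1569
  −(0.64)·log₁₀(0.64) = 0.1240
  −(0.05)·log₁₀(0.05) = 0.0651
  −(0.01)·log₁₀(0.01) = 0.0200
Sum: 0.1569 + 0.1240 + 0.0651 + 0.0200 = 0.366 dits.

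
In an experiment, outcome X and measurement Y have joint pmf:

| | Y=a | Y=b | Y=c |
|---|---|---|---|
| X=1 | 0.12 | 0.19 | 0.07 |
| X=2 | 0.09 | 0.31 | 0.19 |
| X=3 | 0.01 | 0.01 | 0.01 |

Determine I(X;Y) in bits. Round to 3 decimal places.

0.036 bits

Marginals: p(X) = (0.3800, 0.5900, 0.0300), p(Y) = (0.2200, 0.5100, 0.2700).
I(X;Y) = Σ p(x,y)·log₂[p(x,y)/(p(x)p(y))].
  (1,a): 0.12·log₂(1.4354) = 0.0626
  (1,b): 0.19·log₂(0.9804) = -0.0054
  (1,c): 0.07·log₂(0.6823) = -0.0386
  (2,a): 0.09·log₂(0.6934) = -0.0475
  (2,b): 0.31·log₂(1.0302) = 0.0133
  (2,c): 0.19·log₂(1.1927) = 0.0483
  (3,a): 0.01·log₂(1.5152) = 0.0060
  (3,b): 0.01·log₂(0.6536) = -0.0061
  (3,c): 0.01·log₂(1.2346) = 0.0030
Sum = 0.036 bits.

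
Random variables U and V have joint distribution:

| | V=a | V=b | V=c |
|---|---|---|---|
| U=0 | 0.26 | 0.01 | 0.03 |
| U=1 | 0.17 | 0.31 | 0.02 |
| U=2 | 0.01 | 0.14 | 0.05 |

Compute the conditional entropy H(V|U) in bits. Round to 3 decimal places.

0.989 bits

Chain rule: H(V|U) = H(U,V) − H(U).
Marginals: p(U) = (0.3000, 0.5000, 0.2000), p(V) = (0.4400, 0.4600, 0.1000).
H(U,V) = 2.4744 bits; H(U) = 1.4855 bits.
H(V|U) = 2.4744 − 1.4855 = 0.989 bits.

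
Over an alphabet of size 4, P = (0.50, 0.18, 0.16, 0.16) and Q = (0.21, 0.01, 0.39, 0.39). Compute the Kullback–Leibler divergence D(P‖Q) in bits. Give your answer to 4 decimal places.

D(P‖Q) = Σ p·log₂(p/q).
  0.50·log₂(0.50/0.21) = 0.62577
  0.18·log₂(0.18/0.01) = 0.75059
  0.16·log₂(0.16/0.39) = -0.20566
  0.16·log₂(0.16/0.39) = -0.20566
D(P‖Q) = 0.9650 bits.

0.9650 bits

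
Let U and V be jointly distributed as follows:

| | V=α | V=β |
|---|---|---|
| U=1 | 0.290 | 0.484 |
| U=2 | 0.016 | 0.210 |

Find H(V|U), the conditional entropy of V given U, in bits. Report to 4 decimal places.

0.8219 bits

Chain rule: H(V|U) = H(U,V) − H(U).
Marginals: p(U) = (0.7740, 0.2260), p(V) = (0.3060, 0.6940).
H(U,V) = 1.5929 bits; H(U) = 0.7710 bits.
H(V|U) = 1.5929 − 0.7710 = 0.8219 bits.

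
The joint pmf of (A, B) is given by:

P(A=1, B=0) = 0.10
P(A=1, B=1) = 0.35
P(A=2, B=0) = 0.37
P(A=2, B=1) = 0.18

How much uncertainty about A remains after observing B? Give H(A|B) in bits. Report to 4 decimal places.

0.8409 bits

Chain rule: H(A|B) = H(A,B) − H(B).
Marginals: p(A) = (0.4500, 0.5500), p(B) = (0.4700, 0.5300).
H(A,B) = 1.8383 bits; H(B) = 0.9974 bits.
H(A|B) = 1.8383 − 0.9974 = 0.8409 bits.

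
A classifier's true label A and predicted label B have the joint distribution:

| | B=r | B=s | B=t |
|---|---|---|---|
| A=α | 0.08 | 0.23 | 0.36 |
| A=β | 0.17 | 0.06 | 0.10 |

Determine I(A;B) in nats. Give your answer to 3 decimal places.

Marginals: p(A) = (0.6700, 0.3300), p(B) = (0.2500, 0.2900, 0.4600).
I(A;B) = H(A) + H(B) − H(A,B).
H(A) = 0.6342, H(B) = 1.0628, H(A,B) = 1.6082.
I(A;B) = 0.6342 + 1.0628 − 1.6082 = 0.089 nats.

0.089 nats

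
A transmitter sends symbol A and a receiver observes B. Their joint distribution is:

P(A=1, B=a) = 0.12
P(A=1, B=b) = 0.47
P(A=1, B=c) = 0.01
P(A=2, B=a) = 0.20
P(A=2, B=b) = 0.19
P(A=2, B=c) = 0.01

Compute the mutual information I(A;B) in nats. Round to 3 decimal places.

0.051 nats

Marginals: p(A) = (0.6000, 0.4000), p(B) = (0.3200, 0.6600, 0.0200).
I(A;B) = H(A) + H(B) − H(A,B).
H(A) = 0.6730, H(B) = 0.7171, H(A,B) = 1.3388.
I(A;B) = 0.6730 + 0.7171 − 1.3388 = 0.051 nats.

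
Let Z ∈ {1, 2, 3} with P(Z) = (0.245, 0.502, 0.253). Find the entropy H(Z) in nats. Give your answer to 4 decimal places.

1.0383 nats

H(Z) = −Σ p·ln p.
  −(0.245)·ln(0.245) = 0.34459
  −(0.502)·ln(0.502) = 0.34596
  −(0.253)·ln(0.253) = 0.34771
Sum: 0.34459 + 0.34596 + 0.34771 = 1.0383 nats.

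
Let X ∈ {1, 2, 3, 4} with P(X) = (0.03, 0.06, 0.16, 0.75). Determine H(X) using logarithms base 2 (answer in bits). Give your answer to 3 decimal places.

H(X) = −Σ p·log₂ p.
  −(0.03)·log₂(0.03) = 0.1518
  −(0.06)·log₂(0.06) = 0.2435
  −(0.16)·log₂(0.16) = 0.4230
  −(0.75)·log₂(0.75) = 0.3113
Sum: 0.1518 + 0.2435 + 0.4230 + 0.3113 = 1.130 bits.

1.130 bits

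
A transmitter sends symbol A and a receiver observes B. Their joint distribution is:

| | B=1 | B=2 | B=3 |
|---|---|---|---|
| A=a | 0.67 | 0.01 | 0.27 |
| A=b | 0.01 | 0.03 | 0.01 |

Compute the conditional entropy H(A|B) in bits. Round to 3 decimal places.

Marginals: p(A) = (0.9500, 0.0500), p(B) = (0.6800, 0.0400, 0.2800).
H(A|B) = Σ p(B) · H(A|B=·).
  B=1: p=0.6800, H(A|B=1) = 0.1106
  B=2: p=0.0400, H(A|B=2) = 0.8113
  B=3: p=0.2800, H(A|B=3) = 0.2223
Weighted sum = 0.170 bits.

0.170 bits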